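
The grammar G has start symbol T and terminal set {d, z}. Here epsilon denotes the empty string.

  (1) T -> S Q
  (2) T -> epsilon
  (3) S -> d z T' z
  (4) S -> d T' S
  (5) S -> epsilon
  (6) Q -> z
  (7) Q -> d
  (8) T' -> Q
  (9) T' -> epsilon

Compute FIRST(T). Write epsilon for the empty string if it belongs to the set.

{epsilon, d, z}

FIRST(S): from S->d z T' z we get {d}; from S->d T' S we get {d}; from S->epsilon we get {epsilon}. So FIRST(S) = {epsilon, d}.
FIRST(Q): from Q->z we get {z}; from Q->d we get {d}. So FIRST(Q) = {d, z}.
FIRST(T): from T->S Q we get {d, z}; from T->epsilon we get {epsilon}. So FIRST(T) = {epsilon, d, z}.
FIRST(T'): from T'->Q we get {d, z}; from T'->epsilon we get {epsilon}. So FIRST(T') = {epsilon, d, z}.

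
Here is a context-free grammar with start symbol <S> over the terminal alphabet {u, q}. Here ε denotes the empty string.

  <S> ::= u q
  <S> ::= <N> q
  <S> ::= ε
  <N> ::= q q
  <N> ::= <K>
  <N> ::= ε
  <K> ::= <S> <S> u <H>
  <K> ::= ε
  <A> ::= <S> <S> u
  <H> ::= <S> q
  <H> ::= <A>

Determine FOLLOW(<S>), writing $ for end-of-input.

{$, q, u}

FIRST(<S>): from <S>::=u q we get {u}; from <S>::=<N> q we get {q, u}; from <S>::=ε we get {ε}. So FIRST(<S>) = {ε, q, u}.
FIRST(<K>): from <K>::=<S> <S> u <H> we get {q, u}; from <K>::=ε we get {ε}. So FIRST(<K>) = {ε, q, u}.
FIRST(<A>): from <A>::=<S> <S> u we get {q, u}. So FIRST(<A>) = {q, u}.
FIRST(<N>): from <N>::=q q we get {q}; from <N>::=<K> we get {ε, q, u}; from <N>::=ε we get {ε}. So FIRST(<N>) = {ε, q, u}.
FIRST(<H>): from <H>::=<S> q we get {q, u}; from <H>::=<A> we get {q, u}. So FIRST(<H>) = {q, u}.
FOLLOW(<S>) includes $ since <S> is the start symbol.
FOLLOW(<S>): in <K>::=<S> <S> u <H> (occurrence 1), <S> is followed by <S> u <H> with FIRST {q, u}; in <K>::=<S> <S> u <H> (occurrence 2), <S> is followed by u <H> with FIRST {u}; in <A>::=<S> <S> u (occurrence 1), <S> is followed by <S> u with FIRST {q, u}; in <A>::=<S> <S> u (occurrence 2), <S> is followed by u with FIRST {u}; in <H>::=<S> q, <S> is followed by q with FIRST {q}. Thus FOLLOW(<S>) = {$, q, u}.
FOLLOW(<N>): in <S>::=<N> q, <N> is followed by q with FIRST {q}. Thus FOLLOW(<N>) = {q}.
FOLLOW(<K>): in <N>::=<K>, the suffix after <K> is empty, so FOLLOW(<K>) ⊇ FOLLOW(<N>) = {q}. Thus FOLLOW(<K>) = {q}.
FOLLOW(<H>): in <K>::=<S> <S> u <H>, the suffix after <H> is empty, so FOLLOW(<H>) ⊇ FOLLOW(<K>) = {q}. Thus FOLLOW(<H>) = {q}.
FOLLOW(<A>): in <H>::=<A>, the suffix after <A> is empty, so FOLLOW(<A>) ⊇ FOLLOW(<H>) = {q}. Thus FOLLOW(<A>) = {q}.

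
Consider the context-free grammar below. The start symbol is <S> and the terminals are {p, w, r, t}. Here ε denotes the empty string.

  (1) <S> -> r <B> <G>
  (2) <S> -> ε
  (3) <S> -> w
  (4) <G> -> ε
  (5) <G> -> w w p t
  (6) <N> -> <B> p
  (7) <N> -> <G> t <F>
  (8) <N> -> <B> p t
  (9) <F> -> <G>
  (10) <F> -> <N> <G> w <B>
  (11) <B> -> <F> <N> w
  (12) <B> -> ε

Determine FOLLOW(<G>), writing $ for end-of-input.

FIRST(<S>): from <S>->r <B> <G> we get {r}; from <S>->ε we get {ε}; from <S>->w we get {w}. So FIRST(<S>) = {ε, r, w}.
FIRST(<G>): from <G>->ε we get {ε}; from <G>->w w p t we get {w}. So FIRST(<G>) = {ε, w}.
FIRST(<N>): from <N>-><B> p we get {p, t, w}; from <N>-><G> t <F> we get {t, w}; from <N>-><B> p t we get {p, t, w}. So FIRST(<N>) = {p, t, w}.
FIRST(<F>): from <F>-><G> we get {ε, w}; from <F>-><N> <G> w <B> we get {p, t, w}. So FIRST(<F>) = {ε, p, t, w}.
FIRST(<B>): from <B>-><F> <N> w we get {p, t, w}; from <B>->ε we get {ε}. So FIRST(<B>) = {ε, p, t, w}.
FOLLOW(<S>) includes $ since <S> is the start symbol.
FOLLOW(<S>): <S> appears on no right-hand side. Thus FOLLOW(<S>) = {$}.
FOLLOW(<N>): in <F>-><N> <G> w <B>, <N> is followed by <G> w <B> with FIRST {w}; in <B>-><F> <N> w, <N> is followed by w with FIRST {w}. Thus FOLLOW(<N>) = {w}.
FOLLOW(<F>): in <N>-><G> t <F>, the suffix after <F> is empty, so FOLLOW(<F>) ⊇ FOLLOW(<N>) = {w}; in <B>-><F> <N> w, <F> is followed by <N> w with FIRST {p, t, w}. Thus FOLLOW(<F>) = {p, t, w}.
FOLLOW(<G>): in <S>->r <B> <G>, the suffix after <G> is empty, so FOLLOW(<G>) ⊇ FOLLOW(<S>) = {$}; in <N>-><G> t <F>, <G> is followed by t <F> with FIRST {t}; in <F>-><G>, the suffix after <G> is empty, so FOLLOW(<G>) ⊇ FOLLOW(<F>) = {p, t, w}; in <F>-><N> <G> w <B>, <G> is followed by w <B> with FIRST {w}. Thus FOLLOW(<G>) = {$, p, t, w}.
FOLLOW(<B>): in <S>->r <B> <G>, <B> is followed by <G> with FIRST {ε, w}; in <S>->r <B> <G>, the suffix after <B> is nullable, so FOLLOW(<B>) ⊇ FOLLOW(<S>) = {$}; in <N>-><B> p, <B> is followed by p with FIRST {p}; in <N>-><B> p t, <B> is followed by p t with FIRST {p}; in <F>-><N> <G> w <B>, the suffix after <B> is empty, so FOLLOW(<B>) ⊇ FOLLOW(<F>) = {p, t, w}. Thus FOLLOW(<B>) = {$, p, t, w}.

{$, p, t, w}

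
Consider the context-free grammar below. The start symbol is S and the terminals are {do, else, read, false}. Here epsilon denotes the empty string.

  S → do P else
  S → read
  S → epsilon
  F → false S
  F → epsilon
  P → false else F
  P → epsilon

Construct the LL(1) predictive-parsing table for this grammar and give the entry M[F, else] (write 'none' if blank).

F → epsilon

FIRST(S): from S→do P else we get {do}; from S→read we get {read}; from S→epsilon we get {epsilon}. So FIRST(S) = {epsilon, do, read}.
FIRST(F): from F→false S we get {false}; from F→epsilon we get {epsilon}. So FIRST(F) = {epsilon, false}.
FIRST(P): from P→false else F we get {false}; from P→epsilon we get {epsilon}. So FIRST(P) = {epsilon, false}.
FOLLOW(S) includes $ since S is the start symbol.
FOLLOW(P): in S→do P else, P is followed by else with FIRST {else}. Thus FOLLOW(P) = {else}.
FOLLOW(F): in P→false else F, the suffix after F is empty, so FOLLOW(F) ⊇ FOLLOW(P) = {else}. Thus FOLLOW(F) = {else}.
For F → false S: FIRST(false S) = {false}, so it goes in M[F, t] for t ∈ {false}.
For F → epsilon: FIRST(epsilon) = {epsilon}, so it goes in M[F, t] for t ∈ {}; since epsilon ∈ FIRST, also for every t ∈ FOLLOW(F) = {else}.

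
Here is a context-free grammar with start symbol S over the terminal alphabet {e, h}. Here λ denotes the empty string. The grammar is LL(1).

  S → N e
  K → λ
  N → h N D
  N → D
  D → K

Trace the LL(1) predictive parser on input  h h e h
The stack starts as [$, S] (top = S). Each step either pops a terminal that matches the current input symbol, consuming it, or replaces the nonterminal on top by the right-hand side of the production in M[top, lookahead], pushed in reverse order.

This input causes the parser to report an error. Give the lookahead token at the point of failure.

step 1: stack=$ S  input=h h e h $  — expand S → N e
step 2: stack=$ e N  input=h h e h $  — expand N → h N D
step 3: stack=$ e D N h  input=h h e h $  — match h
step 4: stack=$ e D N  input=h e h $  — expand N → h N D
step 5: stack=$ e D D N h  input=h e h $  — match h
step 6: stack=$ e D D N  input=e h $  — expand N → D
step 7: stack=$ e D D D  input=e h $  — expand D → K
step 8: stack=$ e D D K  input=e h $  — expand K → λ
step 9: stack=$ e D D  input=e h $  — expand D → K
step 10: stack=$ e D K  input=e h $  — expand K → λ
step 11: stack=$ e D  input=e h $  — expand D → K
step 12: stack=$ e K  input=e h $  — expand K → λ
step 13: stack=$ e  input=e h $  — match e
step 14: stack=$  input=h $  — error: stack empty but input remains

h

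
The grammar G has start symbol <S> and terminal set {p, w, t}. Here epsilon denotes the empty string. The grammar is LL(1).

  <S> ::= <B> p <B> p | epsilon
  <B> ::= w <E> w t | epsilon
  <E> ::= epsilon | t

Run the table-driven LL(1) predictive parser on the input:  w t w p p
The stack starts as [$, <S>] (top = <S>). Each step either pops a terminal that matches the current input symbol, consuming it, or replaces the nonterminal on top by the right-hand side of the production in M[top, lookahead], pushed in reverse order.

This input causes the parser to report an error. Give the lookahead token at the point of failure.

p

step 1: stack=$ <S>  input=w t w p p $  — expand <S> ::= <B> p <B> p
step 2: stack=$ p <B> p <B>  input=w t w p p $  — expand <B> ::= w <E> w t
step 3: stack=$ p <B> p t w <E> w  input=w t w p p $  — match w
step 4: stack=$ p <B> p t w <E>  input=t w p p $  — expand <E> ::= t
step 5: stack=$ p <B> p t w t  input=t w p p $  — match t
step 6: stack=$ p <B> p t w  input=w p p $  — match w
step 7: stack=$ p <B> p t  input=p p $  — error: top is terminal t but lookahead is p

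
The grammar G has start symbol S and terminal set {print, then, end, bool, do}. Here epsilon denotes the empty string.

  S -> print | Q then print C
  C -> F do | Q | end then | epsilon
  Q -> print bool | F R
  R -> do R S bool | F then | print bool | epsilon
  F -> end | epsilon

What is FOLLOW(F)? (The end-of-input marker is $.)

{$, bool, do, end, print, then}

FIRST(F) = {epsilon, end}
FIRST(R) = {epsilon, do, end, print, then}  (via F then)
FIRST(Q) = {epsilon, do, end, print, then}  (via F R)
FIRST(S) = {do, end, print, then}  (via Q then print C)
FIRST(C) = {epsilon, do, end, print, then}  (via F do, Q)
FOLLOW(S) includes $ since S is the start symbol.
FOLLOW(S): in R->do R S bool, S is followed by bool with FIRST {bool}. Thus FOLLOW(S) = {$, bool}.
FOLLOW(C): in S->Q then print C, the suffix after C is empty, so FOLLOW(C) ⊇ FOLLOW(S) = {$, bool}. Thus FOLLOW(C) = {$, bool}.
FOLLOW(Q): in S->Q then print C, Q is followed by then print C with FIRST {then}; in C->Q, the suffix after Q is empty, so FOLLOW(Q) ⊇ FOLLOW(C) = {$, bool}. Thus FOLLOW(Q) = {$, bool, then}.
FOLLOW(R): in Q->F R, the suffix after R is empty, so FOLLOW(R) ⊇ FOLLOW(Q) = {$, bool, then}; in R->do R S bool, R is followed by S bool with FIRST {do, end, print, then}. Thus FOLLOW(R) = {$, bool, do, end, print, then}.
FOLLOW(F): in C->F do, F is followed by do with FIRST {do}; in Q->F R, F is followed by R with FIRST {epsilon, do, end, print, then}; in Q->F R, the suffix after F is nullable, so FOLLOW(F) ⊇ FOLLOW(Q) = {$, bool, then}; in R->F then, F is followed by then with FIRST {then}. Thus FOLLOW(F) = {$, bool, do, end, print, then}.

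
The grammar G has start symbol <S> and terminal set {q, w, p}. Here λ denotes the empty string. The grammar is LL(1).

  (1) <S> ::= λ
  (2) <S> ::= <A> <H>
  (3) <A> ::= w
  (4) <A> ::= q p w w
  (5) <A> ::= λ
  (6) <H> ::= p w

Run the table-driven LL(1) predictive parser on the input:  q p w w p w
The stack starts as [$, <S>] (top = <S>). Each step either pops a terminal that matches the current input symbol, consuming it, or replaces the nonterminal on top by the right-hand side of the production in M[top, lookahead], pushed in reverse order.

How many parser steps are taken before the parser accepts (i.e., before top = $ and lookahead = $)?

     Stack          Input          Action
  1  $ <S>          q p w w p w $  expand <S> ::= <A> <H>
  2  $ <H> <A>      q p w w p w $  expand <A> ::= q p w w
  3  $ <H> w w p q  q p w w p w $  match q
  4  $ <H> w w p    p w w p w $    match p
  5  $ <H> w w      w w p w $      match w
  6  $ <H> w        w p w $        match w
  7  $ <H>          p w $          expand <H> ::= p w
  8  $ w p          p w $          match p
  9  $ w            w $            match w
Accept reached after 9 steps.

9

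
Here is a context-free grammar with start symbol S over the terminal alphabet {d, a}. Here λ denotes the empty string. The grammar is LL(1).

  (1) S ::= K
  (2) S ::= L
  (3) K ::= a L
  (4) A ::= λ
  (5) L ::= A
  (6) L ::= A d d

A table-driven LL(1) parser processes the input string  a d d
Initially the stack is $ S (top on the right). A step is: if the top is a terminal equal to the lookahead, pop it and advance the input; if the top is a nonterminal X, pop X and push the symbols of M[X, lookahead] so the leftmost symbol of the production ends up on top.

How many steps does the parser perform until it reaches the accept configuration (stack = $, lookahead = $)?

     Stack    Input    Action
  1  $ S      a d d $  expand S ::= K
  2  $ K      a d d $  expand K ::= a L
  3  $ L a    a d d $  match a
  4  $ L      d d $    expand L ::= A d d
  5  $ d d A  d d $    expand A ::= λ
  6  $ d d    d d $    match d
  7  $ d      d $      match d
Accept reached after 7 steps.

7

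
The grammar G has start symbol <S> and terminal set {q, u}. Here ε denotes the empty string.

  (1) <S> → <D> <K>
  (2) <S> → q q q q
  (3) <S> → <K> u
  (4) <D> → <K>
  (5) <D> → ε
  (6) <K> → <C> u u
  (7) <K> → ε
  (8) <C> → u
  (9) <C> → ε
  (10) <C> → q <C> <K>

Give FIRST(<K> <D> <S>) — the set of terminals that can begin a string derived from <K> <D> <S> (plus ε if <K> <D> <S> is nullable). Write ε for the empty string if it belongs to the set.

{ε, q, u}

FIRST(<C>) = {ε, q, u}
FIRST(<K>) = {ε, q, u}  (via <C> u u)
FIRST(<D>) = {ε, q, u}  (via <K>)
FIRST(<S>) = {ε, q, u}  (via <D> <K>, <K> u)
FIRST(<K> <D> <S>): take FIRST of each symbol in turn, carrying on past any symbol whose FIRST contains ε; result {ε, q, u}.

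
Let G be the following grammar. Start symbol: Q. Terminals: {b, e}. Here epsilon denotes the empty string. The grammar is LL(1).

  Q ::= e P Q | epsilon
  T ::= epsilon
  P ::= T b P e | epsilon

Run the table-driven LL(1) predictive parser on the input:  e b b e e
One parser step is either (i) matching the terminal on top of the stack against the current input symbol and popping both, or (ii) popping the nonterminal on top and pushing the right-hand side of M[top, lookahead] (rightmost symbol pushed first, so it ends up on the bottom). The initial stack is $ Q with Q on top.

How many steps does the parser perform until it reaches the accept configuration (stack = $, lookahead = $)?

      Stack          Input        Action
   1  $ Q            e b b e e $  expand Q ::= e P Q
   2  $ Q P e        e b b e e $  match e
   3  $ Q P          b b e e $    expand P ::= T b P e
   4  $ Q e P b T    b b e e $    expand T ::= epsilon
   5  $ Q e P b      b b e e $    match b
   6  $ Q e P        b e e $      expand P ::= T b P e
   7  $ Q e e P b T  b e e $      expand T ::= epsilon
   8  $ Q e e P b    b e e $      match b
   9  $ Q e e P      e e $        expand P ::= epsilon
  10  $ Q e e        e e $        match e
  11  $ Q e          e $          match e
  12  $ Q            $            expand Q ::= epsilon
Accept reached after 12 steps.

12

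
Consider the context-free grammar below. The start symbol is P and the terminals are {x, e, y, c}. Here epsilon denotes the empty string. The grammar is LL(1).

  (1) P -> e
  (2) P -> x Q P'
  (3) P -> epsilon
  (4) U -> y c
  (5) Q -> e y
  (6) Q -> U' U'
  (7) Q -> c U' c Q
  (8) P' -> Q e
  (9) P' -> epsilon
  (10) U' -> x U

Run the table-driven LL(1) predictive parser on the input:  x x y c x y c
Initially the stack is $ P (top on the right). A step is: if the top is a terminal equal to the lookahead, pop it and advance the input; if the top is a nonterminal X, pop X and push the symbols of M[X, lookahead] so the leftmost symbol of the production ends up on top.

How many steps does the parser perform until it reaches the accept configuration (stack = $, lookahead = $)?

14

step 1: stack=$ P  input=x x y c x y c $  — expand P -> x Q P'
step 2: stack=$ P' Q x  input=x x y c x y c $  — match x
step 3: stack=$ P' Q  input=x y c x y c $  — expand Q -> U' U'
step 4: stack=$ P' U' U'  input=x y c x y c $  — expand U' -> x U
step 5: stack=$ P' U' U x  input=x y c x y c $  — match x
step 6: stack=$ P' U' U  input=y c x y c $  — expand U -> y c
step 7: stack=$ P' U' c y  input=y c x y c $  — match y
step 8: stack=$ P' U' c  input=c x y c $  — match c
step 9: stack=$ P' U'  input=x y c $  — expand U' -> x U
step 10: stack=$ P' U x  input=x y c $  — match x
step 11: stack=$ P' U  input=y c $  — expand U -> y c
step 12: stack=$ P' c y  input=y c $  — match y
step 13: stack=$ P' c  input=c $  — match c
step 14: stack=$ P'  input=$  — expand P' -> epsilon
Accept reached after 14 steps.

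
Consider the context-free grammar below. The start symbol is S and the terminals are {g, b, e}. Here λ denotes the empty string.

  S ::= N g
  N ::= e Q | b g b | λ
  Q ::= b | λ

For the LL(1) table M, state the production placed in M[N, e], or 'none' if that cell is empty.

FIRST(N): from N::=e Q we get {e}; from N::=b g b we get {b}; from N::=λ we get {λ}. So FIRST(N) = {λ, b, e}.
FIRST(Q): from Q::=b we get {b}; from Q::=λ we get {λ}. So FIRST(Q) = {λ, b}.
FIRST(S): from S::=N g we get {b, e, g}. So FIRST(S) = {b, e, g}.
FOLLOW(S) includes $ since S is the start symbol.
FOLLOW(N): in S::=N g, N is followed by g with FIRST {g}. Thus FOLLOW(N) = {g}.
For N ::= e Q: FIRST(e Q) = {e}, so it goes in M[N, t] for t ∈ {e}.
For N ::= b g b: FIRST(b g b) = {b}, so it goes in M[N, t] for t ∈ {b}.
For N ::= λ: FIRST(λ) = {λ}, so it goes in M[N, t] for t ∈ {}; since λ ∈ FIRST, also for every t ∈ FOLLOW(N) = {g}.

N ::= e Q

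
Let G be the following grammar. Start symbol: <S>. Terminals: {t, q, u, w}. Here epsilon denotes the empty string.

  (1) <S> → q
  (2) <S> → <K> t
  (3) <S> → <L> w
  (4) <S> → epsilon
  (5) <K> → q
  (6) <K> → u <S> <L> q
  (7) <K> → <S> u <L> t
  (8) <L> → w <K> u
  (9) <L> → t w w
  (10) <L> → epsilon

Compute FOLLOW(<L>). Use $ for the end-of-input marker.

FIRST(<L>): from <L>→w <K> u we get {w}; from <L>→t w w we get {t}; from <L>→epsilon we get {epsilon}. So FIRST(<L>) = {epsilon, t, w}.
FIRST(<S>): from <S>→q we get {q}; from <S>→<K> t we get {q, t, u, w}; from <S>→<L> w we get {t, w}; from <S>→epsilon we get {epsilon}. So FIRST(<S>) = {epsilon, q, t, u, w}.
FIRST(<K>): from <K>→q we get {q}; from <K>→u <S> <L> q we get {u}; from <K>→<S> u <L> t we get {q, t, u, w}. So FIRST(<K>) = {q, t, u, w}.
FOLLOW(<S>) includes $ since <S> is the start symbol.
FOLLOW(<S>): in <K>→u <S> <L> q, <S> is followed by <L> q with FIRST {q, t, w}; in <K>→<S> u <L> t, <S> is followed by u <L> t with FIRST {u}. Thus FOLLOW(<S>) = {$, q, t, u, w}.
FOLLOW(<K>): in <S>→<K> t, <K> is followed by t with FIRST {t}; in <L>→w <K> u, <K> is followed by u with FIRST {u}. Thus FOLLOW(<K>) = {t, u}.
FOLLOW(<L>): in <S>→<L> w, <L> is followed by w with FIRST {w}; in <K>→u <S> <L> q, <L> is followed by q with FIRST {q}; in <K>→<S> u <L> t, <L> is followed by t with FIRST {t}. Thus FOLLOW(<L>) = {q, t, w}.

{q, t, w}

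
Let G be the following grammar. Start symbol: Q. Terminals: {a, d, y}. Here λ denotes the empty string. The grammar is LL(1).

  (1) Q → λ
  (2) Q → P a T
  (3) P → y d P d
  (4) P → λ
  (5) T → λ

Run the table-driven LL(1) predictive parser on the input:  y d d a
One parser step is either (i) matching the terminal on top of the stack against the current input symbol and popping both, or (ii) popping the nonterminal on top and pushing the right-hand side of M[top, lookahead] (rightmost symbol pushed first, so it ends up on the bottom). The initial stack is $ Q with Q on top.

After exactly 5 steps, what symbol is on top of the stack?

d

step 1: stack=$ Q  input=y d d a $  — expand Q → P a T
step 2: stack=$ T a P  input=y d d a $  — expand P → y d P d
step 3: stack=$ T a d P d y  input=y d d a $  — match y
step 4: stack=$ T a d P d  input=d d a $  — match d
step 5: stack=$ T a d P  input=d a $  — expand P → λ
Stack after step 5: $ T a d (top = d).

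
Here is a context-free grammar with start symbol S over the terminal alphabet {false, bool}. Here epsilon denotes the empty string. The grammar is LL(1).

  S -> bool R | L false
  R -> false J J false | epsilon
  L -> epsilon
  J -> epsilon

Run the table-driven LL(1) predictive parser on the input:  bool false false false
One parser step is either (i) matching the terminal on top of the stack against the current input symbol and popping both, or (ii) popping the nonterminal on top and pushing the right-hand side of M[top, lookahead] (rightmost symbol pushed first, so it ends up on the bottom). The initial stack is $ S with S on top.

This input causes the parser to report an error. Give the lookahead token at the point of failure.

step 1: stack=$ S  input=bool false false false $  — expand S -> bool R
step 2: stack=$ R bool  input=bool false false false $  — match bool
step 3: stack=$ R  input=false false false $  — expand R -> false J J false
step 4: stack=$ false J J false  input=false false false $  — match false
step 5: stack=$ false J J  input=false false $  — expand J -> epsilon
step 6: stack=$ false J  input=false false $  — expand J -> epsilon
step 7: stack=$ false  input=false false $  — match false
step 8: stack=$  input=false $  — error: stack empty but input remains

false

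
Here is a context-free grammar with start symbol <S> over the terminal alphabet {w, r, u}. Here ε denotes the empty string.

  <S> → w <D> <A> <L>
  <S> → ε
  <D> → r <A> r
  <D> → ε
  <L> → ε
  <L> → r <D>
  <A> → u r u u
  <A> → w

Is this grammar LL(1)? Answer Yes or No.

FIRST(<S>) = {ε, w}
FIRST(<D>) = {ε, r}
FIRST(<L>) = {ε, r}
FIRST(<A>) = {u, w}
FOLLOW(<S>) = {$}
FOLLOW(<D>) = {$, u, w}
FOLLOW(<L>) = {$}
FOLLOW(<A>) = {$, r}
Each cell of M receives at most one production.

Yes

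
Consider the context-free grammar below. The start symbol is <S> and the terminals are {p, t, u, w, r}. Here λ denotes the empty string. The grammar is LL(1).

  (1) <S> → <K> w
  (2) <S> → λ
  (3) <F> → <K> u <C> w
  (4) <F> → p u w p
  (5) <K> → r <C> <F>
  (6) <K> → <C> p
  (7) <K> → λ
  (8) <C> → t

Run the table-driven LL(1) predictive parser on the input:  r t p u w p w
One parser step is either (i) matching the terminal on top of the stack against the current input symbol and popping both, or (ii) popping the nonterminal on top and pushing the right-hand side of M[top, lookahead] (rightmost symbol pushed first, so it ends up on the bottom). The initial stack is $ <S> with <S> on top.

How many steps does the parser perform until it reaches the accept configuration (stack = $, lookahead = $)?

11

step 1: stack=$ <S>  input=r t p u w p w $  — expand <S> → <K> w
step 2: stack=$ w <K>  input=r t p u w p w $  — expand <K> → r <C> <F>
step 3: stack=$ w <F> <C> r  input=r t p u w p w $  — match r
step 4: stack=$ w <F> <C>  input=t p u w p w $  — expand <C> → t
step 5: stack=$ w <F> t  input=t p u w p w $  — match t
step 6: stack=$ w <F>  input=p u w p w $  — expand <F> → p u w p
step 7: stack=$ w p w u p  input=p u w p w $  — match p
step 8: stack=$ w p w u  input=u w p w $  — match u
step 9: stack=$ w p w  input=w p w $  — match w
step 10: stack=$ w p  input=p w $  — match p
step 11: stack=$ w  input=w $  — match w
Accept reached after 11 steps.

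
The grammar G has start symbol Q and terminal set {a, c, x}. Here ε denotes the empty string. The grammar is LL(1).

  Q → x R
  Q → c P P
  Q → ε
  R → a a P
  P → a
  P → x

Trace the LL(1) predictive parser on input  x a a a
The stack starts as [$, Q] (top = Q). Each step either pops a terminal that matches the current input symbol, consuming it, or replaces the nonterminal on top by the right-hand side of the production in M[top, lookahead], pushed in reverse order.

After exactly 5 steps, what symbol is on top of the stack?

P

     Stack    Input      Action
  1  $ Q      x a a a $  expand Q → x R
  2  $ R x    x a a a $  match x
  3  $ R      a a a $    expand R → a a P
  4  $ P a a  a a a $    match a
  5  $ P a    a a $      match a
Stack after step 5: $ P (top = P).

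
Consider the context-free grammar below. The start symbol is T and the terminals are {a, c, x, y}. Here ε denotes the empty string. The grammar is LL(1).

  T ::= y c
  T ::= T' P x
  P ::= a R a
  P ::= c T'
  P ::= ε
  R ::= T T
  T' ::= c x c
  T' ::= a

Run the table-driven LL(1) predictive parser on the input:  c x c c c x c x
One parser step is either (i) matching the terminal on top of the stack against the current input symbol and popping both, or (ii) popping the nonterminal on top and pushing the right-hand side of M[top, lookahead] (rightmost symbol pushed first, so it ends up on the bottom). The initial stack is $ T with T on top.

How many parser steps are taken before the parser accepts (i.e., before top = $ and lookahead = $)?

step 1: stack=$ T  input=c x c c c x c x $  — expand T ::= T' P x
step 2: stack=$ x P T'  input=c x c c c x c x $  — expand T' ::= c x c
step 3: stack=$ x P c x c  input=c x c c c x c x $  — match c
step 4: stack=$ x P c x  input=x c c c x c x $  — match x
step 5: stack=$ x P c  input=c c c x c x $  — match c
step 6: stack=$ x P  input=c c x c x $  — expand P ::= c T'
step 7: stack=$ x T' c  input=c c x c x $  — match c
step 8: stack=$ x T'  input=c x c x $  — expand T' ::= c x c
step 9: stack=$ x c x c  input=c x c x $  — match c
step 10: stack=$ x c x  input=x c x $  — match x
step 11: stack=$ x c  input=c x $  — match c
step 12: stack=$ x  input=x $  — match x
Accept reached after 12 steps.

12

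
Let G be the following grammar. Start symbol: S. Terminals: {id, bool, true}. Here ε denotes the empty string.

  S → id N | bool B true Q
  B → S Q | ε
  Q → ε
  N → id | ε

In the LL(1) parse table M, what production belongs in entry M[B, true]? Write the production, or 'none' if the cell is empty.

B → ε

FIRST(S) = {bool, id}
FIRST(Q) = {ε}
FIRST(N) = {ε, id}
FIRST(B) = {ε, bool, id}  (via S Q)
FOLLOW(S) includes $ since S is the start symbol.
FOLLOW(B): in S→bool B true Q, B is followed by true Q with FIRST {true}. Thus FOLLOW(B) = {true}.
For B → S Q: FIRST(S Q) = {bool, id}, so it goes in M[B, t] for t ∈ {bool, id}.
For B → ε: FIRST(ε) = {ε}, so it goes in M[B, t] for t ∈ {}; since ε ∈ FIRST, also for every t ∈ FOLLOW(B) = {true}.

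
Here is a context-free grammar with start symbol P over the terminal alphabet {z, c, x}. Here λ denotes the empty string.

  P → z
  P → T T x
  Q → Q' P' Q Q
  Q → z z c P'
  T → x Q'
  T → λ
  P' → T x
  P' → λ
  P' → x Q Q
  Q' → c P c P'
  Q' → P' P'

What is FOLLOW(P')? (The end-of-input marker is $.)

{c, x, z}

FIRST(T) = {λ, x}
FIRST(P) = {x, z}  (via T T x)
FIRST(P') = {λ, x}  (via T x)
FIRST(Q') = {λ, c, x}  (via P' P')
FIRST(Q) = {c, x, z}  (via Q' P' Q Q)
FOLLOW(P) includes $ since P is the start symbol.
FOLLOW(P): in Q'→c P c P', P is followed by c P' with FIRST {c}. Thus FOLLOW(P) = {$, c}.
FOLLOW(T): in P→T T x (occurrence 1), T is followed by T x with FIRST {x}; in P→T T x (occurrence 2), T is followed by x with FIRST {x}; in P'→T x, T is followed by x with FIRST {x}. Thus FOLLOW(T) = {x}.
FOLLOW(Q'): in Q→Q' P' Q Q, Q' is followed by P' Q Q with FIRST {c, x, z}; in T→x Q', the suffix after Q' is empty, so FOLLOW(Q') ⊇ FOLLOW(T) = {x}. Thus FOLLOW(Q') = {c, x, z}.
FOLLOW(Q): in Q→Q' P' Q Q (occurrence 1), Q is followed by Q with FIRST {c, x, z}; in Q→Q' P' Q Q (occurrence 2), the suffix after Q is empty (adds nothing new); in P'→x Q Q (occurrence 1), Q is followed by Q with FIRST {c, x, z}; in P'→x Q Q (occurrence 2), the suffix after Q is empty, so FOLLOW(Q) ⊇ FOLLOW(P') = {c, x, z}. Thus FOLLOW(Q) = {c, x, z}.
FOLLOW(P'): in Q→Q' P' Q Q, P' is followed by Q Q with FIRST {c, x, z}; in Q→z z c P', the suffix after P' is empty, so FOLLOW(P') ⊇ FOLLOW(Q) = {c, x, z}; in Q'→c P c P', the suffix after P' is empty, so FOLLOW(P') ⊇ FOLLOW(Q') = {c, x, z}; in Q'→P' P' (occurrence 1), P' is followed by P' with FIRST {λ, x}; in Q'→P' P' (occurrence 1), the suffix after P' is nullable, so FOLLOW(P') ⊇ FOLLOW(Q') = {c, x, z}; in Q'→P' P' (occurrence 2), the suffix after P' is empty, so FOLLOW(P') ⊇ FOLLOW(Q') = {c, x, z}. Thus FOLLOW(P') = {c, x, z}.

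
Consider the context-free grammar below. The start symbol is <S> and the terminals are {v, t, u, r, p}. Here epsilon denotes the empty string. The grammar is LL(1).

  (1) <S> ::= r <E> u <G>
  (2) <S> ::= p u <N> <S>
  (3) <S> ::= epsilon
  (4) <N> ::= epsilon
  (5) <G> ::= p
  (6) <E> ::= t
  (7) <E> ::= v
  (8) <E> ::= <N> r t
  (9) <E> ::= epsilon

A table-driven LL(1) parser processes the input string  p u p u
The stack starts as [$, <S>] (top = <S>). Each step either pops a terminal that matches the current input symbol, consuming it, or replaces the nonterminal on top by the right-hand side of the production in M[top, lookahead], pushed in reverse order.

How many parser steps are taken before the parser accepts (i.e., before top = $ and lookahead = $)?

9

step 1: stack=$ <S>  input=p u p u $  — expand <S> ::= p u <N> <S>
step 2: stack=$ <S> <N> u p  input=p u p u $  — match p
step 3: stack=$ <S> <N> u  input=u p u $  — match u
step 4: stack=$ <S> <N>  input=p u $  — expand <N> ::= epsilon
step 5: stack=$ <S>  input=p u $  — expand <S> ::= p u <N> <S>
step 6: stack=$ <S> <N> u p  input=p u $  — match p
step 7: stack=$ <S> <N> u  input=u $  — match u
step 8: stack=$ <S> <N>  input=$  — expand <N> ::= epsilon
step 9: stack=$ <S>  input=$  — expand <S> ::= epsilon
Accept reached after 9 steps.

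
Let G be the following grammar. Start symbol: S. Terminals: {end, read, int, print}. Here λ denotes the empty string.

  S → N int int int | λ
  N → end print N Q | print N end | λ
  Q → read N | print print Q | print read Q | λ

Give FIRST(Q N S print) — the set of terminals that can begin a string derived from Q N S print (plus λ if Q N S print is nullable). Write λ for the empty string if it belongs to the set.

{end, int, print, read}

FIRST(N) = {λ, end, print}
FIRST(Q) = {λ, print, read}
FIRST(S) = {λ, end, int, print}  (via N int int int)
FIRST(Q N S print): take FIRST of each symbol in turn, carrying on past any symbol whose FIRST contains λ; result {end, int, print, read}.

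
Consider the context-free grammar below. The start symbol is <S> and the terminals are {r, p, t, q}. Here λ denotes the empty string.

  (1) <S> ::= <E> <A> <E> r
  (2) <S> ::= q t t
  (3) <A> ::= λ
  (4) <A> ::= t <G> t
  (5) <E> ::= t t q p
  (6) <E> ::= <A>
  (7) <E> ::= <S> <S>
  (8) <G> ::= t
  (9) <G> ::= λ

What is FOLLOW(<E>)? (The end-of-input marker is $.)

{q, r, t}

FIRST(<A>) = {λ, t}
FIRST(<G>) = {λ, t}
FIRST(<S>) = {q, r, t}  (via <E> <A> <E> r)
FIRST(<E>) = {λ, q, r, t}  (via <A>, <S> <S>)
FOLLOW(<S>) includes $ since <S> is the start symbol.
FOLLOW(<E>): in <S>::=<E> <A> <E> r (occurrence 1), <E> is followed by <A> <E> r with FIRST {q, r, t}; in <S>::=<E> <A> <E> r (occurrence 2), <E> is followed by r with FIRST {r}. Thus FOLLOW(<E>) = {q, r, t}.
FOLLOW(<S>): in <E>::=<S> <S> (occurrence 1), <S> is followed by <S> with FIRST {q, r, t}; in <E>::=<S> <S> (occurrence 2), the suffix after <S> is empty, so FOLLOW(<S>) ⊇ FOLLOW(<E>) = {q, r, t}. Thus FOLLOW(<S>) = {$, q, r, t}.
FOLLOW(<A>): in <S>::=<E> <A> <E> r, <A> is followed by <E> r with FIRST {q, r, t}; in <E>::=<A>, the suffix after <A> is empty, so FOLLOW(<A>) ⊇ FOLLOW(<E>) = {q, r, t}. Thus FOLLOW(<A>) = {q, r, t}.
FOLLOW(<G>): in <A>::=t <G> t, <G> is followed by t with FIRST {t}. Thus FOLLOW(<G>) = {t}.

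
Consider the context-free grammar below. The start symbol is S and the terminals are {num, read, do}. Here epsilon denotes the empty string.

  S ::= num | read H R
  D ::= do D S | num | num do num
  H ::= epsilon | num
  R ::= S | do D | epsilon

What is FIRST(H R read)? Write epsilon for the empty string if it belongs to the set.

FIRST(S) = {num, read}
FIRST(D) = {do, num}
FIRST(H) = {epsilon, num}
FIRST(R) = {epsilon, do, num, read}  (via S)
FIRST(H R read): take FIRST of each symbol in turn, carrying on past any symbol whose FIRST contains epsilon; result {do, num, read}.

{do, num, read}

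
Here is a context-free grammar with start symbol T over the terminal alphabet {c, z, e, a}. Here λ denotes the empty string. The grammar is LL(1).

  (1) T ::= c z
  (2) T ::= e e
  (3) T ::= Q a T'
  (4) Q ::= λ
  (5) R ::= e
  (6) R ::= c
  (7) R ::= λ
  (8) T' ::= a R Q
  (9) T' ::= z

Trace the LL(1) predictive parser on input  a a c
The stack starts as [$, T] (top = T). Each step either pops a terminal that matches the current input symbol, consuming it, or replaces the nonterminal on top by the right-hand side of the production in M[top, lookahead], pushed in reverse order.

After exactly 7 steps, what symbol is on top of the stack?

Q

     Stack     Input    Action
  1  $ T       a a c $  expand T ::= Q a T'
  2  $ T' a Q  a a c $  expand Q ::= λ
  3  $ T' a    a a c $  match a
  4  $ T'      a c $    expand T' ::= a R Q
  5  $ Q R a   a c $    match a
  6  $ Q R     c $      expand R ::= c
  7  $ Q c     c $      match c
Stack after step 7: $ Q (top = Q).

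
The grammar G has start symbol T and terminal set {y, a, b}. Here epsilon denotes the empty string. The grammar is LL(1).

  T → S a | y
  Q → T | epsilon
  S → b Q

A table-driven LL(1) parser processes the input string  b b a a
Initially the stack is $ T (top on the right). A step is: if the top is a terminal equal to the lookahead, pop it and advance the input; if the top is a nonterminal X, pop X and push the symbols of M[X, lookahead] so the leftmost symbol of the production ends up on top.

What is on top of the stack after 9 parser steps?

     Stack      Input      Action
  1  $ T        b b a a $  expand T → S a
  2  $ a S      b b a a $  expand S → b Q
  3  $ a Q b    b b a a $  match b
  4  $ a Q      b a a $    expand Q → T
  5  $ a T      b a a $    expand T → S a
  6  $ a a S    b a a $    expand S → b Q
  7  $ a a Q b  b a a $    match b
  8  $ a a Q    a a $      expand Q → epsilon
  9  $ a a      a a $      match a
Stack after step 9: $ a (top = a).

a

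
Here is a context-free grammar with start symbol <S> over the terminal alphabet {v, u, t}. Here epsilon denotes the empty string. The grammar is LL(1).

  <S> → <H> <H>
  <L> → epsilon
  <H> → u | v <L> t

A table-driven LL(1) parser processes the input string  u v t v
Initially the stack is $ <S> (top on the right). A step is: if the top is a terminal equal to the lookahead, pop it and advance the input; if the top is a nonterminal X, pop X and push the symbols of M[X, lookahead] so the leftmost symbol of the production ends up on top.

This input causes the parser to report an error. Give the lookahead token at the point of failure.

step 1: stack=$ <S>  input=u v t v $  — expand <S> → <H> <H>
step 2: stack=$ <H> <H>  input=u v t v $  — expand <H> → u
step 3: stack=$ <H> u  input=u v t v $  — match u
step 4: stack=$ <H>  input=v t v $  — expand <H> → v <L> t
step 5: stack=$ t <L> v  input=v t v $  — match v
step 6: stack=$ t <L>  input=t v $  — expand <L> → epsilon
step 7: stack=$ t  input=t v $  — match t
step 8: stack=$  input=v $  — error: stack empty but input remains

v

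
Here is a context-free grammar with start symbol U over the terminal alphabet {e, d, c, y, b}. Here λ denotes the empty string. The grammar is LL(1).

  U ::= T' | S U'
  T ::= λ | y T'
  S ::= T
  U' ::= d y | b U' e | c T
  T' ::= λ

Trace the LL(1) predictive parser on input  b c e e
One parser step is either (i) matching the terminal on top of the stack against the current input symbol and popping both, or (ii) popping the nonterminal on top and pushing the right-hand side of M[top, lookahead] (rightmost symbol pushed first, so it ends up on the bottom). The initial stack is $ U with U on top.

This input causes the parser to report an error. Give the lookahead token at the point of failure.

e

      Stack     Input      Action
   1  $ U       b c e e $  expand U ::= S U'
   2  $ U' S    b c e e $  expand S ::= T
   3  $ U' T    b c e e $  expand T ::= λ
   4  $ U'      b c e e $  expand U' ::= b U' e
   5  $ e U' b  b c e e $  match b
   6  $ e U'    c e e $    expand U' ::= c T
   7  $ e T c   c e e $    match c
   8  $ e T     e e $      expand T ::= λ
   9  $ e       e e $      match e
  10  $         e $        error: stack empty but input remains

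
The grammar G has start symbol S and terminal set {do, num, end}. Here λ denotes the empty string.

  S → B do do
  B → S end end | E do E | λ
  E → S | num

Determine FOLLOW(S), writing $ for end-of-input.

FIRST(S): from S→B do do we get {do, num}. So FIRST(S) = {do, num}.
FIRST(E): from E→S we get {do, num}; from E→num we get {num}. So FIRST(E) = {do, num}.
FIRST(B): from B→S end end we get {do, num}; from B→E do E we get {do, num}; from B→λ we get {λ}. So FIRST(B) = {λ, do, num}.
FOLLOW(S) includes $ since S is the start symbol.
FOLLOW(B): in S→B do do, B is followed by do do with FIRST {do}. Thus FOLLOW(B) = {do}.
FOLLOW(E): in B→E do E (occurrence 1), E is followed by do E with FIRST {do}; in B→E do E (occurrence 2), the suffix after E is empty, so FOLLOW(E) ⊇ FOLLOW(B) = {do}. Thus FOLLOW(E) = {do}.
FOLLOW(S): in B→S end end, S is followed by end end with FIRST {end}; in E→S, the suffix after S is empty, so FOLLOW(S) ⊇ FOLLOW(E) = {do}. Thus FOLLOW(S) = {$, do, end}.

{$, do, end}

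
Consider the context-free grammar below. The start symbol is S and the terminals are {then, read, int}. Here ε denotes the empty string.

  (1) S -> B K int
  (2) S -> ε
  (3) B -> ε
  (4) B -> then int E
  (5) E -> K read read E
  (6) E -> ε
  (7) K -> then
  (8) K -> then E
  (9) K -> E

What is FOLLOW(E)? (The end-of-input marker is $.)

{int, read, then}

FIRST(B) = {ε, then}
FIRST(S) = {ε, int, read, then}  (via B K int)
FIRST(E) = {ε, read, then}  (via K read read E)
FIRST(K) = {ε, read, then}  (via E)
FOLLOW(S) includes $ since S is the start symbol.
FOLLOW(S): S appears on no right-hand side. Thus FOLLOW(S) = {$}.
FOLLOW(B): in S->B K int, B is followed by K int with FIRST {int, read, then}. Thus FOLLOW(B) = {int, read, then}.
FOLLOW(K): in S->B K int, K is followed by int with FIRST {int}; in E->K read read E, K is followed by read read E with FIRST {read}. Thus FOLLOW(K) = {int, read}.
FOLLOW(E): in B->then int E, the suffix after E is empty, so FOLLOW(E) ⊇ FOLLOW(B) = {int, read, then}; in E->K read read E, the suffix after E is empty (adds nothing new); in K->then E, the suffix after E is empty, so FOLLOW(E) ⊇ FOLLOW(K) = {int, read}; in K->E, the suffix after E is empty, so FOLLOW(E) ⊇ FOLLOW(K) = {int, read}. Thus FOLLOW(E) = {int, read, then}.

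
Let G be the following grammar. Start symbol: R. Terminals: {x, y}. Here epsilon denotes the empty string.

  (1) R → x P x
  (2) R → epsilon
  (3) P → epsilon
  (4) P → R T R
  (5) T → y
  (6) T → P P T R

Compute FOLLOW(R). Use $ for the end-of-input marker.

{$, x, y}

FIRST(R): from R→x P x we get {x}; from R→epsilon we get {epsilon}. So FIRST(R) = {epsilon, x}.
FIRST(P): from P→epsilon we get {epsilon}; from P→R T R we get {x, y}. So FIRST(P) = {epsilon, x, y}.
FIRST(T): from T→y we get {y}; from T→P P T R we get {x, y}. So FIRST(T) = {x, y}.
FOLLOW(R) includes $ since R is the start symbol.
FOLLOW(P): in R→x P x, P is followed by x with FIRST {x}; in T→P P T R (occurrence 1), P is followed by P T R with FIRST {x, y}; in T→P P T R (occurrence 2), P is followed by T R with FIRST {x, y}. Thus FOLLOW(P) = {x, y}.
FOLLOW(T): in P→R T R, T is followed by R with FIRST {epsilon, x}; in P→R T R, the suffix after T is nullable, so FOLLOW(T) ⊇ FOLLOW(P) = {x, y}; in T→P P T R, T is followed by R with FIRST {epsilon, x}; in T→P P T R, the suffix after T is nullable (adds nothing new). Thus FOLLOW(T) = {x, y}.
FOLLOW(R): in P→R T R (occurrence 1), R is followed by T R with FIRST {x, y}; in P→R T R (occurrence 2), the suffix after R is empty, so FOLLOW(R) ⊇ FOLLOW(P) = {x, y}; in T→P P T R, the suffix after R is empty, so FOLLOW(R) ⊇ FOLLOW(T) = {x, y}. Thus FOLLOW(R) = {$, x, y}.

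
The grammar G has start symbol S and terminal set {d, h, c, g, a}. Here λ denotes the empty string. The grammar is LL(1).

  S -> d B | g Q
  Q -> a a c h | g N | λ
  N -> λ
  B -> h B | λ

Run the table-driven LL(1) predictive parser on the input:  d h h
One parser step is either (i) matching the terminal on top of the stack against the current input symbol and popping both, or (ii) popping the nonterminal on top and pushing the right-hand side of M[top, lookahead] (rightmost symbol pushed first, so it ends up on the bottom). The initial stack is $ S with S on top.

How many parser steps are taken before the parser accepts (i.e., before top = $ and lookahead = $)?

7

     Stack  Input    Action
  1  $ S    d h h $  expand S -> d B
  2  $ B d  d h h $  match d
  3  $ B    h h $    expand B -> h B
  4  $ B h  h h $    match h
  5  $ B    h $      expand B -> h B
  6  $ B h  h $      match h
  7  $ B    $        expand B -> λ
Accept reached after 7 steps.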